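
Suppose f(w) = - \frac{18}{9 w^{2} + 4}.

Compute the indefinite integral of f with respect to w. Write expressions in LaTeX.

F(w) = - 3 \operatorname{atan}{\left(\frac{3 w}{2} \right)} + C

Whatever form F(w) takes, F'(w) = f(w) is non-negotiable.
Check: d/dw[- 3 \operatorname{atan}{\left(\frac{3 w}{2} \right)}] = - \frac{18}{9 w^{2} + 4} = f(w).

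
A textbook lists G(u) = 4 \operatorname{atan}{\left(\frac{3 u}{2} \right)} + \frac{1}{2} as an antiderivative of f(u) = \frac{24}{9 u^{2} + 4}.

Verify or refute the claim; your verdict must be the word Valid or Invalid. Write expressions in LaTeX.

d/du[G] = \frac{24}{9 u^{2} + 4}
This equals f(u) exactly, so the claim holds.

Valid: G'(u) = f(u).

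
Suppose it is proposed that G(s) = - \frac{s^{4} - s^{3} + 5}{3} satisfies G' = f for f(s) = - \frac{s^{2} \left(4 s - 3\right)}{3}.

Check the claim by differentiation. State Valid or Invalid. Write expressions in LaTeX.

Valid - differentiating G returns exactly f.

d/ds[G] = - \frac{4 s^{3}}{3} + s^{2}
This equals f(s) exactly, so the claim holds.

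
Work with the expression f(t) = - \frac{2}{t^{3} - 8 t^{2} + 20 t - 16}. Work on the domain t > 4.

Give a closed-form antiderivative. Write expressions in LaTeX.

An antiderivative is F(t) = \frac{- t \log{\left(t - 4 \right)} + t \log{\left(t - 2 \right)} + 2 \log{\left(t - 4 \right)} - 2 \log{\left(t - 2 \right)} - 2}{2 t - 4}.

Factor the denominator (\left(t - 4\right) \left(t - 2\right)^{2}) and decompose: f = \frac{1}{2 \left(t - 2\right)} + \frac{1}{\left(t - 2\right)^{2}} - \frac{1}{2 \left(t - 4\right)}; each piece integrates to a log, atan, or power term.
Check: d/dt[\frac{- t \log{\left(t - 4 \right)} + t \log{\left(t - 2 \right)} + 2 \log{\left(t - 4 \right)} - 2 \log{\left(t - 2 \right)} - 2}{2 t - 4}] = - \frac{2}{t^{3} - 8 t^{2} + 20 t - 16} = f(t).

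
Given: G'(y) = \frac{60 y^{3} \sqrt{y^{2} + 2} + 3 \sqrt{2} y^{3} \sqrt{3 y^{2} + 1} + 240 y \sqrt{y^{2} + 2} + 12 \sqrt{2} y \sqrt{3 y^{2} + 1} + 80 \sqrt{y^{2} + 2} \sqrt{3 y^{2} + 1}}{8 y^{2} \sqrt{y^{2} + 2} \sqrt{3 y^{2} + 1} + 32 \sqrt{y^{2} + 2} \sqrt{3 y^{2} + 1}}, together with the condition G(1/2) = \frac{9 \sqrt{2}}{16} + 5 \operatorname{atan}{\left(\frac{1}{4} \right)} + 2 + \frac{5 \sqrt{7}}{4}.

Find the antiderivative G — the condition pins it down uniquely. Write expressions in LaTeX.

A candidate passes only if d/dy[G] lands on the given G'(y) exactly.
A general antiderivative is \frac{3 \sqrt{\frac{y^{2}}{2} + 1}}{4} + \frac{5 \sqrt{3 y^{2} + 1}}{2} + 5 \operatorname{atan}{\left(\frac{y}{2} \right)} + C.
The condition gives C = \frac{9 \sqrt{2}}{16} + 5 \operatorname{atan}{\left(\frac{1}{4} \right)} + 2 + \frac{5 \sqrt{7}}{4} - (\frac{9 \sqrt{2}}{16} + 5 \operatorname{atan}{\left(\frac{1}{4} \right)} + \frac{5 \sqrt{7}}{4}) = 2.
So G(y) = \frac{3 \sqrt{2} \sqrt{y^{2} + 2} + 20 \sqrt{3 y^{2} + 1} + 40 \operatorname{atan}{\left(\frac{y}{2} \right)} + 16}{8}.
Check: d/dy[\frac{3 \sqrt{2} \sqrt{y^{2} + 2} + 20 \sqrt{3 y^{2} + 1} + 40 \operatorname{atan}{\left(\frac{y}{2} \right)} + 16}{8}] = \frac{60 y^{3} \sqrt{y^{2} + 2} + 3 \sqrt{2} y^{3} \sqrt{3 y^{2} + 1} + 240 y \sqrt{y^{2} + 2} + 12 \sqrt{2} y \sqrt{3 y^{2} + 1} + 80 \sqrt{y^{2} + 2} \sqrt{3 y^{2} + 1}}{8 y^{2} \sqrt{y^{2} + 2} \sqrt{3 y^{2} + 1} + 32 \sqrt{y^{2} + 2} \sqrt{3 y^{2} + 1}} = G'(y).

G(y) = \frac{3 \sqrt{2} \sqrt{y^{2} + 2} + 20 \sqrt{3 y^{2} + 1} + 40 \operatorname{atan}{\left(\frac{y}{2} \right)} + 16}{8}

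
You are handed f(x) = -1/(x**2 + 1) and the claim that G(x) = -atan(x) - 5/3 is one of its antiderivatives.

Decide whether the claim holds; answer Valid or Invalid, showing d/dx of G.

Valid - differentiating G returns exactly f.

d/dx[G] = -1/(x**2 + 1)
This equals f(x) exactly, so the claim holds.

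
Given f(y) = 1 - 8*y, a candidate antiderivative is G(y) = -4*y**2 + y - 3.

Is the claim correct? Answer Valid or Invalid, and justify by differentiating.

d/dy[G] = 1 - 8*y
This equals f(y) exactly, so the claim holds.

Valid - the claim checks out under differentiation.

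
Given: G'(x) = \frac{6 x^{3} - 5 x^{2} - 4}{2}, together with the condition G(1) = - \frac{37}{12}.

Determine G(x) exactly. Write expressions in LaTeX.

G(x) = \frac{3 x^{4}}{4} - \frac{5 x^{3}}{6} - 2 x - 1

Check a candidate G(x) by differentiating: d/dx[G] must match the given G'(x).
A general antiderivative is \frac{3 x^{4}}{4} - \frac{5 x^{3}}{6} - 2 x + C.
The condition gives C = - \frac{37}{12} - (- \frac{25}{12}) = -1.
So G(x) = \frac{3 x^{4}}{4} - \frac{5 x^{3}}{6} - 2 x - 1.
Check: d/dx[\frac{3 x^{4}}{4} - \frac{5 x^{3}}{6} - 2 x - 1] = 3 x^{3} - \frac{5 x^{2}}{2} - 2, which equals G'(x).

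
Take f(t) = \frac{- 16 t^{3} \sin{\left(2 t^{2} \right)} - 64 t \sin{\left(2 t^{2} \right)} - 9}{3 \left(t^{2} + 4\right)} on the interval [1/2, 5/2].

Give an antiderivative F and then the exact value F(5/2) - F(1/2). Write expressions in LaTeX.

Whatever form F(t) takes, F'(t) = f(t) is non-negotiable.
F(t) = \frac{8 \cos{\left(2 t^{2} \right)} - 9 \operatorname{atan}{\left(\frac{t}{2} \right)}}{6} is an antiderivative of f.
Check: d/dt[\frac{8 \cos{\left(2 t^{2} \right)} - 9 \operatorname{atan}{\left(\frac{t}{2} \right)}}{6}] = \frac{- 16 t^{3} \sin{\left(2 t^{2} \right)} - 64 t \sin{\left(2 t^{2} \right)} - 9}{3 t^{2} + 12}, which equals f(t).
F(5/2) = - \frac{3 \operatorname{atan}{\left(\frac{5}{4} \right)}}{2} + \frac{4 \cos{\left(\frac{25}{2} \right)}}{3}; F(1/2) = - \frac{3 \operatorname{atan}{\left(\frac{1}{4} \right)}}{2} + \frac{4 \cos{\left(\frac{1}{2} \right)}}{3}.
Integral = F(5/2) - F(1/2) = - \frac{3 \operatorname{atan}{\left(\frac{5}{4} \right)}}{2} - \frac{4 \cos{\left(\frac{1}{2} \right)}}{3} + \frac{3 \operatorname{atan}{\left(\frac{1}{4} \right)}}{2} + \frac{4 \cos{\left(\frac{25}{2} \right)}}{3}.

Antiderivative: F(t) = \frac{8 \cos{\left(2 t^{2} \right)} - 9 \operatorname{atan}{\left(\frac{t}{2} \right)}}{6}; value = - \frac{3 \operatorname{atan}{\left(\frac{5}{4} \right)}}{2} - \frac{4 \cos{\left(\frac{1}{2} \right)}}{3} + \frac{3 \operatorname{atan}{\left(\frac{1}{4} \right)}}{2} + \frac{4 \cos{\left(\frac{25}{2} \right)}}{3}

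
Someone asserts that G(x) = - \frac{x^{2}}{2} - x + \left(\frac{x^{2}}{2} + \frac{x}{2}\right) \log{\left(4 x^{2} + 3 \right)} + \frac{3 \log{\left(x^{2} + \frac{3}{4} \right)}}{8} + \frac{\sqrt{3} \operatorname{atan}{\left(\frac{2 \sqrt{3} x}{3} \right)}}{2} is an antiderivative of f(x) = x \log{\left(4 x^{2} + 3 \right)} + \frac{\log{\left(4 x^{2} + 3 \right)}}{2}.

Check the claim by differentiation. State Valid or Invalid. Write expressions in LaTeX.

Valid. The derivative of G reproduces f.

d/dx[G] = x \log{\left(4 x^{2} + 3 \right)} + \frac{\log{\left(4 x^{2} + 3 \right)}}{2}
This equals f(x) exactly, so the claim holds.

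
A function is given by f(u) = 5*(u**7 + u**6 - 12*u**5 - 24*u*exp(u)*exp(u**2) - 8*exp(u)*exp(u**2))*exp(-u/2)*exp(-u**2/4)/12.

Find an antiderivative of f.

An antiderivative is F(u) = -4*(5*u**6/8 + 5*exp(u**2 + u))*exp(-u**2/4 - u/2)/3.

Recognize the product-rule pattern: f = v'r + vr' with v = -5*u**6/6 - 20*exp(u**2 + u)/3, r = exp(-u**2/4 - u/2), so integration by parts undoes it.
Check: d/du[-4*(5*u**6/8 + 5*exp(u**2 + u))*exp(-u**2/4 - u/2)/3] = (5*u**7 + 5*u**6 - 60*u**5 - 120*u*exp(u)*exp(u**2) - 40*exp(u)*exp(u**2))*exp(-u/2)*exp(-u**2/4)/12, which equals f(u).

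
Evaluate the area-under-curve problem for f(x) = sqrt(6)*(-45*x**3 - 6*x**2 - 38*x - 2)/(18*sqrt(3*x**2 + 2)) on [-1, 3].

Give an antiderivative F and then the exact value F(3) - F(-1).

Antiderivative: F(x) = sqrt(3)*(-5*sqrt(2)*x**2*sqrt(3*x**2 + 2) - sqrt(2)*x*sqrt(3*x**2 + 2) - 6*sqrt(2)*sqrt(3*x**2 + 2))/18; value = -3*sqrt(174) + 5*sqrt(30)/9

f has the shape u'v + uv' for u = 2*sqrt(2*x**2 + 4/3)/3 and v = -5*x**2/4 - x/4 - 3/2 — it is the derivative of the product u*v.
F(x) = sqrt(3)*(-5*sqrt(2)*x**2*sqrt(3*x**2 + 2) - sqrt(2)*x*sqrt(3*x**2 + 2) - 6*sqrt(2)*sqrt(3*x**2 + 2))/18 is an antiderivative of f.
Check: d/dx[sqrt(3)*(-5*sqrt(2)*x**2*sqrt(3*x**2 + 2) - sqrt(2)*x*sqrt(3*x**2 + 2) - 6*sqrt(2)*sqrt(3*x**2 + 2))/18] = (-45*sqrt(6)*x**3 - 6*sqrt(6)*x**2 - 38*sqrt(6)*x - 2*sqrt(6))/(18*sqrt(3*x**2 + 2)), which equals f(x).
F(3) = -3*sqrt(174); F(-1) = -5*sqrt(30)/9.
Integral = F(3) - F(-1) = -3*sqrt(174) + 5*sqrt(30)/9.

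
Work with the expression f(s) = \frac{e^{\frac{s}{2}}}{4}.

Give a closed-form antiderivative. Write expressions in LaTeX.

Since d/ds undoes antidifferentiation here, F'(s) = f(s) is required of F(s).
Check: d/ds[\frac{e^{\frac{s}{2}}}{2}] = \frac{e^{\frac{s}{2}}}{4} = f(s).

An antiderivative is F(s) = \frac{e^{\frac{s}{2}}}{2}.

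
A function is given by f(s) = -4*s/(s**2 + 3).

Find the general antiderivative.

The substitution u = s**2/2 + 3/2 works: f is exactly (dF/du)*(du/ds) for that inner function.
Check: d/ds[-2*log(s**2/2 + 3/2)] = -4*s/(s**2 + 3) = f(s).

F(s) = -2*log(s**2/2 + 3/2) + C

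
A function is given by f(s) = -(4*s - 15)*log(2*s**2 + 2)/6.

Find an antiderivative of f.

A first test for any F(s): its s-derivative must equal f(s) identically.
Check: d/ds[(2*s**2 + s*(15 - 2*s)*log(2*s**2 + 2) - 30*s - 2*log(s**2 + 1) + 30*atan(s))/6] = -2*s*log(s**2 + 1)/3 - 2*s*log(2)/3 + 5*log(s**2 + 1)/2 + 5*log(2)/2, which equals f(s).

An antiderivative is F(s) = (2*s**2 + s*(15 - 2*s)*log(2*s**2 + 2) - 30*s - 2*log(s**2 + 1) + 30*atan(s))/6.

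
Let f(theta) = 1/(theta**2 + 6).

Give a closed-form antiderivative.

For F(theta) to be correct the identity F'(theta) - f(theta) = 0 must hold.
Check: d/dtheta[sqrt(6)*atan(sqrt(6)*theta/6)/6] = 1/(theta**2 + 6) = f(theta).

An antiderivative is F(theta) = sqrt(6)*atan(sqrt(6)*theta/6)/6.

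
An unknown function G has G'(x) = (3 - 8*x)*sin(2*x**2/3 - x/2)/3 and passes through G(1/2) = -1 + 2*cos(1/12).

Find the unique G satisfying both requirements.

G(x) = 2*cos(2*x**2/3 - x/2) - 1

G'(x) matches the chain-rule pattern g'(h)*h' with inner function h(x) = 2*x**2/3 - x/2; substituting u = h(x) collapses the integral.
A general antiderivative is 2*cos(2*x**2/3 - x/2) + C.
The condition gives C = -1 + 2*cos(1/12) - (2*cos(1/12)) = -1.
So G(x) = 2*cos(2*x**2/3 - x/2) - 1.
Check: d/dx[2*cos(2*x**2/3 - x/2) - 1] = -8*x*sin(2*x**2/3 - x/2)/3 + sin(2*x**2/3 - x/2), which equals G'(x).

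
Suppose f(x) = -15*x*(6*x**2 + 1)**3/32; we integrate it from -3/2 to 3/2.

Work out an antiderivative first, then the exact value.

Antiderivative: F(x) = -5*(-6*x**2 - 1)**4/512; value = 0

The substitution u = -3*x**2/2 - 1/4 works: f is exactly (dF/du)*(du/dx) for that inner function.
F(x) = -5*(-6*x**2 - 1)**4/512 is an antiderivative of f.
Check: d/dx[-5*(-6*x**2 - 1)**4/512] = -405*x**7/4 - 405*x**5/8 - 135*x**3/16 - 15*x/32, which equals f(x).
F(3/2) = -3536405/8192; F(-3/2) = -3536405/8192.
Integral = F(3/2) - F(-3/2) = 0.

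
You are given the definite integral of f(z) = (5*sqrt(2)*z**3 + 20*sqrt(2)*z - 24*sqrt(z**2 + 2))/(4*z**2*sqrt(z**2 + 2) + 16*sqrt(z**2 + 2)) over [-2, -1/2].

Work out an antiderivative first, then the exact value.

For F(z) to be correct the identity F'(z) - f(z) = 0 must hold.
F(z) = 5*sqrt(2*z**2 + 4)/4 - 3*atan(z/2) is an antiderivative of f.
Check: d/dz[5*sqrt(2*z**2 + 4)/4 - 3*atan(z/2)] = (5*sqrt(2)*z**3 + 20*sqrt(2)*z - 24*sqrt(z**2 + 2))/(4*z**2*sqrt(z**2 + 2) + 16*sqrt(z**2 + 2)) = f(z).
F(-1/2) = 3*atan(1/4) + 15*sqrt(2)/8; F(-2) = 3*pi/4 + 5*sqrt(3)/2.
Integral = F(-1/2) - F(-2) = -5*sqrt(3)/2 - 3*pi/4 + 3*atan(1/4) + 15*sqrt(2)/8.

Antiderivative: F(z) = 5*sqrt(2*z**2 + 4)/4 - 3*atan(z/2); value = -5*sqrt(3)/2 - 3*pi/4 + 3*atan(1/4) + 15*sqrt(2)/8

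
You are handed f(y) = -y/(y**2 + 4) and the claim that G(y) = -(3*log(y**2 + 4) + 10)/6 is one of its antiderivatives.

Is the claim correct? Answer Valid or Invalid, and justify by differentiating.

d/dy[G] = -y/(y**2 + 4)
This equals f(y) exactly, so the claim holds.

Valid: G'(y) = f(y).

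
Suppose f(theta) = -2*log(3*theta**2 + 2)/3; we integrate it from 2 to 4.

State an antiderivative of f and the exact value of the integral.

Antiderivative: F(theta) = -2*theta*log(3*theta**2 + 2)/3 + 4*theta/3 - 4*sqrt(6)*atan(sqrt(6)*theta/2)/9; value = -8*log(50)/3 - 4*sqrt(6)*atan(2*sqrt(6))/9 + 4*sqrt(6)*atan(sqrt(6))/9 + 8/3 + 4*log(14)/3

An antiderivative F(theta) passes only if d/dtheta[F] lands on f(theta) exactly.
F(theta) = -2*theta*log(3*theta**2 + 2)/3 + 4*theta/3 - 4*sqrt(6)*atan(sqrt(6)*theta/2)/9 is an antiderivative of f.
Check: d/dtheta[-2*theta*log(3*theta**2 + 2)/3 + 4*theta/3 - 4*sqrt(6)*atan(sqrt(6)*theta/2)/9] = -2*log(3*theta**2 + 2)/3 = f(theta).
F(4) = -8*log(50)/3 - 4*sqrt(6)*atan(2*sqrt(6))/9 + 16/3; F(2) = -4*log(14)/3 - 4*sqrt(6)*atan(sqrt(6))/9 + 8/3.
Integral = F(4) - F(2) = -8*log(50)/3 - 4*sqrt(6)*atan(2*sqrt(6))/9 + 4*sqrt(6)*atan(sqrt(6))/9 + 8/3 + 4*log(14)/3.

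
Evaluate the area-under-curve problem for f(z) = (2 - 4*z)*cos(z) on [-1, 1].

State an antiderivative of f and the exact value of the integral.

Check any antiderivative F(z) by computing F'(z) and comparing it with f(z).
F(z) = -4*z*sin(z) + 2*sin(z) - 4*cos(z) is an antiderivative of f.
Check: d/dz[-4*z*sin(z) + 2*sin(z) - 4*cos(z)] = -4*z*cos(z) + 2*cos(z), which equals f(z).
F(1) = -4*cos(1) - 2*sin(1); F(-1) = -6*sin(1) - 4*cos(1).
Integral = F(1) - F(-1) = 4*sin(1).

Antiderivative: F(z) = -4*z*sin(z) + 2*sin(z) - 4*cos(z); value = 4*sin(1)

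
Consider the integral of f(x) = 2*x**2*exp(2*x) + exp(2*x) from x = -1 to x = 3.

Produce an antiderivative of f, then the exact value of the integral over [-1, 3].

Antiderivative: F(x) = x**2*exp(2*x) - x*exp(2*x) + exp(2*x); value = -3*exp(-2) + 7*exp(6)

Recognize the product-rule pattern: f = u'v + uv' with u = x**2 - x + 1, v = exp(2*x), so integration by parts undoes it.
F(x) = x**2*exp(2*x) - x*exp(2*x) + exp(2*x) is an antiderivative of f.
Check: d/dx[x**2*exp(2*x) - x*exp(2*x) + exp(2*x)] = 2*x**2*exp(2*x) + exp(2*x) = f(x).
F(3) = 7*exp(6); F(-1) = 3*exp(-2).
Integral = F(3) - F(-1) = -3*exp(-2) + 7*exp(6).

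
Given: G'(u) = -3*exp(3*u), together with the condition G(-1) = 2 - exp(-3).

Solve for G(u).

G(u) = 2 - exp(3*u)

For G(u) to be correct, d/du[G] must agree with the stated G'(u) identically.
A general antiderivative is -exp(3*u) + C.
The condition gives C = 2 - exp(-3) - (-exp(-3)) = 2.
So G(u) = 2 - exp(3*u).
Check: d/du[2 - exp(3*u)] = -3*exp(3*u) = G'(u).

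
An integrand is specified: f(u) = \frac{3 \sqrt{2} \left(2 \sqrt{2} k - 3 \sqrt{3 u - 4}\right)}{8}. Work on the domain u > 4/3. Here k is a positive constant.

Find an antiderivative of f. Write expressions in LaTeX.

A first test for any F(u): its u-derivative must equal f(u) identically.
Check: d/du[\frac{6 k u - 3 \sqrt{2} u \sqrt{3 u - 4} + 4 \sqrt{2} \sqrt{3 u - 4}}{4}] = \frac{12 k \sqrt{3 u - 4} - 27 \sqrt{2} u + 36 \sqrt{2}}{8 \sqrt{3 u - 4}}, which equals f(u).

An antiderivative is F(u) = \frac{6 k u - 3 \sqrt{2} u \sqrt{3 u - 4} + 4 \sqrt{2} \sqrt{3 u - 4}}{4}.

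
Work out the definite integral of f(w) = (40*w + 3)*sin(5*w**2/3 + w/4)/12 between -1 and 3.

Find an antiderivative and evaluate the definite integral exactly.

The substitution u = 5*w**2/3 + w/4 works: f is exactly (dF/du)*(du/dw) for that inner function.
F(w) = -cos(5*w**2/3 + w/4) is an antiderivative of f.
Check: d/dw[-cos(5*w**2/3 + w/4)] = 10*w*sin(5*w**2/3 + w/4)/3 + sin(5*w**2/3 + w/4)/4, which equals f(w).
F(3) = -cos(63/4); F(-1) = -cos(17/12).
Integral = F(3) - F(-1) = cos(17/12) - cos(63/4).

Antiderivative: F(w) = -cos(5*w**2/3 + w/4); value = cos(17/12) - cos(63/4)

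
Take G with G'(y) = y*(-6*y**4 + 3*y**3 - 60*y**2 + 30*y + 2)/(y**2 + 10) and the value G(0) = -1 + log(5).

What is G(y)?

G(y) = -3*y**4/2 + y**3 + log(y**2/2 + 5) - 1

Any candidate G(y) must reproduce the stated G'(y) exactly.
A general antiderivative is -3*y**4/2 + y**3 + log(y**2/2 + 5) + C.
The condition gives C = -1 + log(5) - (log(5)) = -1.
So G(y) = -3*y**4/2 + y**3 + log(y**2/2 + 5) - 1.
Check: d/dy[-3*y**4/2 + y**3 + log(y**2/2 + 5) - 1] = (-6*y**5 + 3*y**4 - 60*y**3 + 30*y**2 + 2*y)/(y**2 + 10), which equals G'(y).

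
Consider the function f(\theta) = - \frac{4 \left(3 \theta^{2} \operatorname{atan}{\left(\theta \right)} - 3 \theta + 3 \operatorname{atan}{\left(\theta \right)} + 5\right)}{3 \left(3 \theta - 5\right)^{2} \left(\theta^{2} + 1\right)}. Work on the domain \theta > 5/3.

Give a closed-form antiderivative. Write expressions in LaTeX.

f has the shape u'v + uv' for u = \frac{4}{3 \left(3 \theta - 5\right)} and v = \operatorname{atan}{\left(\theta \right)} — it is the derivative of the product u*v.
Check: d/d\theta[\frac{4 \operatorname{atan}{\left(\theta \right)}}{9 \theta - 15}] = \frac{- 12 \theta^{2} \operatorname{atan}{\left(\theta \right)} + 12 \theta - 12 \operatorname{atan}{\left(\theta \right)} - 20}{27 \theta^{4} - 90 \theta^{3} + 102 \theta^{2} - 90 \theta + 75}, which equals f(\theta).

An antiderivative is F(\theta) = \frac{4 \operatorname{atan}{\left(\theta \right)}}{9 \theta - 15}.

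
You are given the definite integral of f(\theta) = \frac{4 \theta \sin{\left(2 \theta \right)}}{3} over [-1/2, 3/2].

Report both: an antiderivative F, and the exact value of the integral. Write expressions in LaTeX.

Check any antiderivative F(\theta) by computing F'(\theta) and comparing it with f(\theta).
F(\theta) = - \frac{2 \theta \cos{\left(2 \theta \right)}}{3} + \frac{\sin{\left(2 \theta \right)}}{3} is an antiderivative of f.
Check: d/d\theta[- \frac{2 \theta \cos{\left(2 \theta \right)}}{3} + \frac{\sin{\left(2 \theta \right)}}{3}] = \frac{4 \theta \sin{\left(2 \theta \right)}}{3} = f(\theta).
F(3/2) = \frac{\sin{\left(3 \right)}}{3} - \cos{\left(3 \right)}; F(-1/2) = - \frac{\sin{\left(1 \right)}}{3} + \frac{\cos{\left(1 \right)}}{3}.
Integral = F(3/2) - F(-1/2) = - \frac{\cos{\left(1 \right)}}{3} + \frac{\sin{\left(3 \right)}}{3} + \frac{\sin{\left(1 \right)}}{3} - \cos{\left(3 \right)}.

Antiderivative: F(\theta) = - \frac{2 \theta \cos{\left(2 \theta \right)}}{3} + \frac{\sin{\left(2 \theta \right)}}{3}; value = - \frac{\cos{\left(1 \right)}}{3} + \frac{\sin{\left(3 \right)}}{3} + \frac{\sin{\left(1 \right)}}{3} - \cos{\left(3 \right)}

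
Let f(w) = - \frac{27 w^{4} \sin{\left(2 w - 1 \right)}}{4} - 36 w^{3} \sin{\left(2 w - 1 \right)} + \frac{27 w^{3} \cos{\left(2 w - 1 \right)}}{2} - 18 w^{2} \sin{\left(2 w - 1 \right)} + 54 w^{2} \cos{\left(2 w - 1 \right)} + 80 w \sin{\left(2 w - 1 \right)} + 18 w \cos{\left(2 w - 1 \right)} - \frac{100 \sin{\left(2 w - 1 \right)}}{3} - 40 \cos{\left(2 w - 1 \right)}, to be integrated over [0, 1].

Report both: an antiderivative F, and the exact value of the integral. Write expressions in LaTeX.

f has the shape u'v + uv' for u = 6 \left(- \frac{3 w^{2}}{4} - 2 w + \frac{5}{3}\right)^{2} and v = \cos{\left(2 w - 1 \right)} — it is the derivative of the product u*v.
F(w) = \frac{\left(3 w - 2\right)^{2} \left(3 w + 10\right)^{2} \cos{\left(2 w - 1 \right)}}{24} is an antiderivative of f.
Check: d/dw[\frac{\left(3 w - 2\right)^{2} \left(3 w + 10\right)^{2} \cos{\left(2 w - 1 \right)}}{24}] = - \frac{27 w^{4} \sin{\left(2 w - 1 \right)}}{4} - 36 w^{3} \sin{\left(2 w - 1 \right)} + \frac{27 w^{3} \cos{\left(2 w - 1 \right)}}{2} - 18 w^{2} \sin{\left(2 w - 1 \right)} + 54 w^{2} \cos{\left(2 w - 1 \right)} + 80 w \sin{\left(2 w - 1 \right)} + 18 w \cos{\left(2 w - 1 \right)} - \frac{100 \sin{\left(2 w - 1 \right)}}{3} - 40 \cos{\left(2 w - 1 \right)} = f(w).
F(1) = \frac{169 \cos{\left(1 \right)}}{24}; F(0) = \frac{50 \cos{\left(1 \right)}}{3}.
Integral = F(1) - F(0) = - \frac{77 \cos{\left(1 \right)}}{8}.

Antiderivative: F(w) = \frac{\left(3 w - 2\right)^{2} \left(3 w + 10\right)^{2} \cos{\left(2 w - 1 \right)}}{24}; value = - \frac{77 \cos{\left(1 \right)}}{8}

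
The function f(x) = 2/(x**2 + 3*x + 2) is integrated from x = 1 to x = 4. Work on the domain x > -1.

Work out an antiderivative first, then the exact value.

Factor the denominator ((x + 1)*(x + 2)) and decompose: f = -2/(x + 2) + 2/(x + 1); each piece integrates to a log, atan, or power term.
F(x) = 2*(log(x + 1) - log(x + 2)) is an antiderivative of f.
Check: d/dx[2*(log(x + 1) - log(x + 2))] = 2/(x**2 + 3*x + 2) = f(x).
F(4) = -2*log(6) + 2*log(5); F(1) = -2*log(3) + 2*log(2).
Integral = F(4) - F(1) = -2*log(6) - 2*log(2) + 2*log(3) + 2*log(5).

Antiderivative: F(x) = 2*(log(x + 1) - log(x + 2)); value = -2*log(6) - 2*log(2) + 2*log(3) + 2*log(5)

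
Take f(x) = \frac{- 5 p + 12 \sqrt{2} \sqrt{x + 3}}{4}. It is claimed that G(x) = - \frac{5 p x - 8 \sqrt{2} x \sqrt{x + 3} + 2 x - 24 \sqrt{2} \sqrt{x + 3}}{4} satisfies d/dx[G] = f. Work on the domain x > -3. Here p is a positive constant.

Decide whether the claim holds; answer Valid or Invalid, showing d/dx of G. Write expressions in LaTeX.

Invalid: d/dx[G] - f = - \frac{1}{2}, which is not 0.

d/dx[G] = \frac{- 5 p \sqrt{x + 3} + 12 \sqrt{2} x - 2 \sqrt{x + 3} + 36 \sqrt{2}}{4 \sqrt{x + 3}}
d/dx[G] - f(x) = - \frac{1}{2} != 0.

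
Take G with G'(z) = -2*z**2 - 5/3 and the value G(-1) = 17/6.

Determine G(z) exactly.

G(z) = (-4*z**3 - 10*z + 3)/6

For G(z) to be correct, d/dz[G] must agree with the stated G'(z) identically.
A general antiderivative is -2*z**3/3 - 5*z/3 + C.
The condition gives C = 17/6 - (7/3) = 1/2.
So G(z) = (-4*z**3 - 10*z + 3)/6.
Check: d/dz[(-4*z**3 - 10*z + 3)/6] = -2*z**2 - 5/3 = G'(z).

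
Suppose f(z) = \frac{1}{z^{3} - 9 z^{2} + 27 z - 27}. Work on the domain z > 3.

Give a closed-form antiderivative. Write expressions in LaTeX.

An antiderivative is F(z) = - \frac{1}{2 \left(z - 3\right)^{2}}.

For F(z) to be correct the identity F'(z) - f(z) = 0 must hold.
Check: d/dz[- \frac{1}{2 \left(z - 3\right)^{2}}] = \frac{1}{z^{3} - 9 z^{2} + 27 z - 27} = f(z).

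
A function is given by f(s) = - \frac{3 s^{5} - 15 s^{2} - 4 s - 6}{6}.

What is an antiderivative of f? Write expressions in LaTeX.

An antiderivative is F(s) = - \frac{s^{6}}{12} + \frac{5 s^{3}}{6} + \frac{s^{2}}{3} + s.

Differentiate the proposed F(s) back; it has to land on f(s) exactly.
Check: d/ds[- \frac{s^{6}}{12} + \frac{5 s^{3}}{6} + \frac{s^{2}}{3} + s] = - \frac{s^{5}}{2} + \frac{5 s^{2}}{2} + \frac{2 s}{3} + 1, which equals f(s).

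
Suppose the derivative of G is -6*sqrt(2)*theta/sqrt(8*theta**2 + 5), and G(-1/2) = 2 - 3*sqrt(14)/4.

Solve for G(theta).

G'(theta) matches the chain-rule pattern g'(h)*h' with inner function h(theta) = 4*theta**2 + 5/2; substituting u = h(theta) collapses the integral.
A general antiderivative is -3*sqrt(4*theta**2 + 5/2)/2 + C.
The condition gives C = 2 - 3*sqrt(14)/4 - (-3*sqrt(14)/4) = 2.
So G(theta) = 2 - 3*sqrt(4*theta**2 + 5/2)/2.
Check: d/dtheta[2 - 3*sqrt(4*theta**2 + 5/2)/2] = -6*sqrt(2)*theta/sqrt(8*theta**2 + 5) = G'(theta).

G(theta) = 2 - 3*sqrt(4*theta**2 + 5/2)/2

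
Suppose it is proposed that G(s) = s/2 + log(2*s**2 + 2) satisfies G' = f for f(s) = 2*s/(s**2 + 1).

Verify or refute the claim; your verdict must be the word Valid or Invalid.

d/ds[G] = (s**2 + 4*s + 1)/(2*s**2 + 2)
d/ds[G] - f(s) = 1/2 != 0.

Invalid: d/ds[G] - f = 1/2, which is not 0.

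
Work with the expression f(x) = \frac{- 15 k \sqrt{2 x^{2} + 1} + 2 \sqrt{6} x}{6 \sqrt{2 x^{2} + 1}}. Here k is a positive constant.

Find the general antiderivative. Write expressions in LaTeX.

F(x) = - \frac{5 k x}{2} + \frac{\sqrt{3 x^{2} + \frac{3}{2}}}{3} + C

A candidate is checked by its d/dx: the result must match f(x).
Check: d/dx[- \frac{5 k x}{2} + \frac{\sqrt{3 x^{2} + \frac{3}{2}}}{3}] = \frac{- 15 k \sqrt{2 x^{2} + 1} + 2 \sqrt{6} x}{6 \sqrt{2 x^{2} + 1}} = f(x).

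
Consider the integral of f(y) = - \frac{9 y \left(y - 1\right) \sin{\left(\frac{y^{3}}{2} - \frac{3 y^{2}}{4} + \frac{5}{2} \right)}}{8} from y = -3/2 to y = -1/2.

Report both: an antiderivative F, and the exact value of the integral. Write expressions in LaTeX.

Antiderivative: F(y) = \frac{3 \cos{\left(\frac{y^{3}}{2} - \frac{3 y^{2}}{4} + \frac{5}{2} \right)}}{4}; value = - \frac{3 \cos{\left(\frac{7}{8} \right)}}{4} + \frac{3 \cos{\left(\frac{9}{4} \right)}}{4}

f matches the chain-rule pattern g'(h)*h' with inner function h(y) = \frac{y^{3}}{2} - \frac{3 y^{2}}{4} + \frac{5}{2}; substituting u = h(y) collapses the integral.
F(y) = \frac{3 \cos{\left(\frac{y^{3}}{2} - \frac{3 y^{2}}{4} + \frac{5}{2} \right)}}{4} is an antiderivative of f.
Check: d/dy[\frac{3 \cos{\left(\frac{y^{3}}{2} - \frac{3 y^{2}}{4} + \frac{5}{2} \right)}}{4}] = - \frac{9 y^{2} \sin{\left(\frac{y^{3}}{2} - \frac{3 y^{2}}{4} + \frac{5}{2} \right)}}{8} + \frac{9 y \sin{\left(\frac{y^{3}}{2} - \frac{3 y^{2}}{4} + \frac{5}{2} \right)}}{8}, which equals f(y).
F(-1/2) = \frac{3 \cos{\left(\frac{9}{4} \right)}}{4}; F(-3/2) = \frac{3 \cos{\left(\frac{7}{8} \right)}}{4}.
Integral = F(-1/2) - F(-3/2) = - \frac{3 \cos{\left(\frac{7}{8} \right)}}{4} + \frac{3 \cos{\left(\frac{9}{4} \right)}}{4}.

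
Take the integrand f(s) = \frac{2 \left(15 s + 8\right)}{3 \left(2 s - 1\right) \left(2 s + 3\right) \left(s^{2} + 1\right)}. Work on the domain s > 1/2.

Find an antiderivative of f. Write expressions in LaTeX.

The denominator factors as 3 \left(2 s - 1\right) \left(2 s + 3\right) \left(s^{2} + 1\right); partial fractions split f into directly integrable pieces: - \frac{2 \left(137 s - 4\right)}{195 \left(s^{2} + 1\right)} + \frac{29}{39 \left(2 s + 3\right)} + \frac{31}{15 \left(2 s - 1\right)}.
Check: d/ds[\frac{403 \log{\left(s - \frac{1}{2} \right)} + 145 \log{\left(s + \frac{3}{2} \right)} - 274 \log{\left(s^{2} + 1 \right)} + 16 \operatorname{atan}{\left(s \right)}}{390}] = \frac{30 s + 16}{12 s^{4} + 12 s^{3} + 3 s^{2} + 12 s - 9}, which equals f(s).

An antiderivative is F(s) = \frac{403 \log{\left(s - \frac{1}{2} \right)} + 145 \log{\left(s + \frac{3}{2} \right)} - 274 \log{\left(s^{2} + 1 \right)} + 16 \operatorname{atan}{\left(s \right)}}{390}.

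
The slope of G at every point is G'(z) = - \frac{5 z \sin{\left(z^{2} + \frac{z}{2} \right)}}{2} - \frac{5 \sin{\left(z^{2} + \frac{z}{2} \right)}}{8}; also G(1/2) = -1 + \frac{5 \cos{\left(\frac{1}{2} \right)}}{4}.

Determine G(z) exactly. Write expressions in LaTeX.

The substitution u = z^{2} + \frac{z}{2} works: G'(z) is exactly (dG/du)*(du/dz) for that inner function.
A general antiderivative is \frac{5 \cos{\left(z^{2} + \frac{z}{2} \right)}}{4} + C.
The condition gives C = -1 + \frac{5 \cos{\left(\frac{1}{2} \right)}}{4} - (\frac{5 \cos{\left(\frac{1}{2} \right)}}{4}) = -1.
So G(z) = \frac{5 \cos{\left(z^{2} + \frac{z}{2} \right)}}{4} - 1.
Check: d/dz[\frac{5 \cos{\left(z^{2} + \frac{z}{2} \right)}}{4} - 1] = - \frac{5 z \sin{\left(z^{2} + \frac{z}{2} \right)}}{2} - \frac{5 \sin{\left(z^{2} + \frac{z}{2} \right)}}{8} = G'(z).

G(z) = \frac{5 \cos{\left(z^{2} + \frac{z}{2} \right)}}{4} - 1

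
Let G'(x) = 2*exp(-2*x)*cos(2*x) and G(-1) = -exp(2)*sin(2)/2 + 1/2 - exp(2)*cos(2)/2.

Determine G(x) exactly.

Any candidate G(x) must reproduce the stated G'(x) exactly.
A general antiderivative is exp(-2*x)*sin(2*x)/2 - exp(-2*x)*cos(2*x)/2 + C.
The condition gives C = -exp(2)*sin(2)/2 + 1/2 - exp(2)*cos(2)/2 - (-exp(2)*sin(2)/2 - exp(2)*cos(2)/2) = 1/2.
So G(x) = 1/2 + exp(-2*x)*sin(2*x)/2 - exp(-2*x)*cos(2*x)/2.
Check: d/dx[1/2 + exp(-2*x)*sin(2*x)/2 - exp(-2*x)*cos(2*x)/2] = 2*exp(-2*x)*cos(2*x) = G'(x).

G(x) = 1/2 + exp(-2*x)*sin(2*x)/2 - exp(-2*x)*cos(2*x)/2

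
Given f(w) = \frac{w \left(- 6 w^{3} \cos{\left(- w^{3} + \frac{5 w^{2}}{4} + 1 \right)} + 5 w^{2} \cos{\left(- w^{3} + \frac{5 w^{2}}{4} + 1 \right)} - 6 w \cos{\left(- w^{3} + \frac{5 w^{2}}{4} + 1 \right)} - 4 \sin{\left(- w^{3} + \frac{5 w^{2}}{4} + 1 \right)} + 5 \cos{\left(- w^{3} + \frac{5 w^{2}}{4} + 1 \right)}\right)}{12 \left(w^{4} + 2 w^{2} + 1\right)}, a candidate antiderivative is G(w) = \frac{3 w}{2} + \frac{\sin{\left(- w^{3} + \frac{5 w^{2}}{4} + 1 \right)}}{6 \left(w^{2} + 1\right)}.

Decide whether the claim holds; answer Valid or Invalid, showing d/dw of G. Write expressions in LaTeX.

d/dw[G] = \frac{- 6 w^{4} \cos{\left(- w^{3} + \frac{5 w^{2}}{4} + 1 \right)} + 18 w^{4} + 5 w^{3} \cos{\left(- w^{3} + \frac{5 w^{2}}{4} + 1 \right)} - 6 w^{2} \cos{\left(- w^{3} + \frac{5 w^{2}}{4} + 1 \right)} + 36 w^{2} - 4 w \sin{\left(- w^{3} + \frac{5 w^{2}}{4} + 1 \right)} + 5 w \cos{\left(- w^{3} + \frac{5 w^{2}}{4} + 1 \right)} + 18}{12 w^{4} + 24 w^{2} + 12}
d/dw[G] - f(w) = \frac{3}{2} != 0.

Invalid: d/dw[G] - f = \frac{3}{2}, which is not 0.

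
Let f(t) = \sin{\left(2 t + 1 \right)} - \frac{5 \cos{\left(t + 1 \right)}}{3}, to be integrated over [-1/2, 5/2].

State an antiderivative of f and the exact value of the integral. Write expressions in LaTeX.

Antiderivative: F(t) = - \frac{10 \sin{\left(t + 1 \right)} + 3 \cos{\left(2 t + 1 \right)}}{6}; value = - \frac{\cos{\left(6 \right)}}{2} + \frac{1}{2} - \frac{5 \sin{\left(\frac{7}{2} \right)}}{3} + \frac{5 \sin{\left(\frac{1}{2} \right)}}{3}

Integrate term by term and add the pieces.
F(t) = - \frac{10 \sin{\left(t + 1 \right)} + 3 \cos{\left(2 t + 1 \right)}}{6} is an antiderivative of f.
Check: d/dt[- \frac{10 \sin{\left(t + 1 \right)} + 3 \cos{\left(2 t + 1 \right)}}{6}] = \sin{\left(2 t + 1 \right)} - \frac{5 \cos{\left(t + 1 \right)}}{3} = f(t).
F(5/2) = - \frac{\cos{\left(6 \right)}}{2} - \frac{5 \sin{\left(\frac{7}{2} \right)}}{3}; F(-1/2) = - \frac{5 \sin{\left(\frac{1}{2} \right)}}{3} - \frac{1}{2}.
Integral = F(5/2) - F(-1/2) = - \frac{\cos{\left(6 \right)}}{2} + \frac{1}{2} - \frac{5 \sin{\left(\frac{7}{2} \right)}}{3} + \frac{5 \sin{\left(\frac{1}{2} \right)}}{3}.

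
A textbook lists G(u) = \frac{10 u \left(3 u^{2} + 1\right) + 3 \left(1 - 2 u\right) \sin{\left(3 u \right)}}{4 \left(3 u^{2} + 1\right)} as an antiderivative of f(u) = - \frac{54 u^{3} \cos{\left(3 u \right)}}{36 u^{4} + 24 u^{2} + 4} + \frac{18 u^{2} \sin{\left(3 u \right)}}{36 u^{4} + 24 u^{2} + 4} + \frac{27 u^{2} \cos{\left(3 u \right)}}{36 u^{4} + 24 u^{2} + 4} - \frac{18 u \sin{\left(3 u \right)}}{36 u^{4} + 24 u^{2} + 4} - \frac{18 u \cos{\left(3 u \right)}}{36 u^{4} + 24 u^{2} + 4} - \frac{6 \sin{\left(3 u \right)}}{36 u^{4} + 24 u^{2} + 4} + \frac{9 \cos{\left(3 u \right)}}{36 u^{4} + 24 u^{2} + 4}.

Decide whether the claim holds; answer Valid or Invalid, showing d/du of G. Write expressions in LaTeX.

Invalid: d/du[G] - f = \frac{5}{2}, which is not 0.

d/du[G] = \frac{90 u^{4} - 54 u^{3} \cos{\left(3 u \right)} + 18 u^{2} \sin{\left(3 u \right)} + 27 u^{2} \cos{\left(3 u \right)} + 60 u^{2} - 18 u \sin{\left(3 u \right)} - 18 u \cos{\left(3 u \right)} - 6 \sin{\left(3 u \right)} + 9 \cos{\left(3 u \right)} + 10}{36 u^{4} + 24 u^{2} + 4}
d/du[G] - f(u) = \frac{5}{2} != 0.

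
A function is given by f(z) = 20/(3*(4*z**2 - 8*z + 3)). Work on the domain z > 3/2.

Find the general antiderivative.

Factor the denominator (3*(2*z - 3)*(2*z - 1)) and decompose: f = -10/(3*(2*z - 1)) + 10/(3*(2*z - 3)); each piece integrates to a log, atan, or power term.
Check: d/dz[-5*(-log(z - 3/2) + log(z - 1/2))/3] = 20/(12*z**2 - 24*z + 9), which equals f(z).

F(z) = -5*(-log(z - 3/2) + log(z - 1/2))/3 + C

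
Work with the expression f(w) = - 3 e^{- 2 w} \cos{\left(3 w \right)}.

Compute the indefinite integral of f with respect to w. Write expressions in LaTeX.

F(w) = \frac{3 \left(- 3 \sin{\left(3 w \right)} + 2 \cos{\left(3 w \right)}\right) e^{- 2 w}}{13} + C

For F(w) to be correct the identity F'(w) - f(w) = 0 must hold.
Check: d/dw[\frac{3 \left(- 3 \sin{\left(3 w \right)} + 2 \cos{\left(3 w \right)}\right) e^{- 2 w}}{13}] = - 3 e^{- 2 w} \cos{\left(3 w \right)} = f(w).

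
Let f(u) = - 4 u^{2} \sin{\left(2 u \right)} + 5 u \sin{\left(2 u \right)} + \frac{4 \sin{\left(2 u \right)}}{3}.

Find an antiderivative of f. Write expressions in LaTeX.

Integrate term by term and add the pieces.
Check: d/du[2 u^{2} \cos{\left(2 u \right)} - 2 u \sin{\left(2 u \right)} - \frac{5 u \cos{\left(2 u \right)}}{2} + \frac{5 \sin{\left(2 u \right)}}{4} - \frac{5 \cos{\left(2 u \right)}}{3}] = - 4 u^{2} \sin{\left(2 u \right)} + 5 u \sin{\left(2 u \right)} + \frac{4 \sin{\left(2 u \right)}}{3} = f(u).

An antiderivative is F(u) = 2 u^{2} \cos{\left(2 u \right)} - 2 u \sin{\left(2 u \right)} - \frac{5 u \cos{\left(2 u \right)}}{2} + \frac{5 \sin{\left(2 u \right)}}{4} - \frac{5 \cos{\left(2 u \right)}}{3}.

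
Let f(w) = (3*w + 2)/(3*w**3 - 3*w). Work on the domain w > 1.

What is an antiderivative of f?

An antiderivative is F(w) = (-4*log(w) + 5*log(w - 1) - log(w + 1))/6.

Factor the denominator (3*w*(w - 1)*(w + 1)) and decompose: f = -1/(6*(w + 1)) + 5/(6*(w - 1)) - 2/(3*w); each piece integrates to a log, atan, or power term.
Check: d/dw[(-4*log(w) + 5*log(w - 1) - log(w + 1))/6] = (3*w + 2)/(3*w**3 - 3*w) = f(w).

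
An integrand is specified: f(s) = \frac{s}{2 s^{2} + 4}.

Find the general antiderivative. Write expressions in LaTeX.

F(s) = \frac{\log{\left(s^{2} + 2 \right)}}{4} + C

The substitution u = s^{2} + 2 works: f is exactly (dF/du)*(du/ds) for that inner function.
Check: d/ds[\frac{\log{\left(s^{2} + 2 \right)}}{4}] = \frac{s}{2 s^{2} + 4} = f(s).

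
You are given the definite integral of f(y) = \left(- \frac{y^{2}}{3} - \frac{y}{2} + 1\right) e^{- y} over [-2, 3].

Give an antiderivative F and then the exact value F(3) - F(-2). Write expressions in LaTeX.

Antiderivative: F(y) = \frac{y^{2} e^{- y}}{3} + \frac{7 y e^{- y}}{6} + \frac{e^{- y}}{6}; value = \frac{20}{3 e^{3}} + \frac{5 e^{2}}{6}

Recognize the product-rule pattern: f = u'v + uv' with u = \frac{y^{2}}{3} + \frac{7 y}{6} + \frac{1}{6}, v = e^{- y}, so integration by parts undoes it.
F(y) = \frac{y^{2} e^{- y}}{3} + \frac{7 y e^{- y}}{6} + \frac{e^{- y}}{6} is an antiderivative of f.
Check: d/dy[\frac{y^{2} e^{- y}}{3} + \frac{7 y e^{- y}}{6} + \frac{e^{- y}}{6}] = \frac{\left(- 2 y^{2} - 3 y + 6\right) e^{- y}}{6}, which equals f(y).
F(3) = \frac{20}{3 e^{3}}; F(-2) = - \frac{5 e^{2}}{6}.
Integral = F(3) - F(-2) = \frac{20}{3 e^{3}} + \frac{5 e^{2}}{6}.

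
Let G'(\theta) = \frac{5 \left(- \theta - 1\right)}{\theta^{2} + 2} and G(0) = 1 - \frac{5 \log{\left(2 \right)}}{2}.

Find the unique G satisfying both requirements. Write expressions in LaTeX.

Any candidate G(\theta) must reproduce the stated G'(\theta) exactly.
A general antiderivative is - \frac{5 \log{\left(\theta^{2} + 2 \right)}}{2} - \frac{5 \sqrt{2} \operatorname{atan}{\left(\frac{\sqrt{2} \theta}{2} \right)}}{2} + C.
The condition gives C = 1 - \frac{5 \log{\left(2 \right)}}{2} - (- \frac{5 \log{\left(2 \right)}}{2}) = 1.
So G(\theta) = - \frac{5 \log{\left(\theta^{2} + 2 \right)} + 5 \sqrt{2} \operatorname{atan}{\left(\frac{\sqrt{2} \theta}{2} \right)} - 2}{2}.
Check: d/d\theta[- \frac{5 \log{\left(\theta^{2} + 2 \right)} + 5 \sqrt{2} \operatorname{atan}{\left(\frac{\sqrt{2} \theta}{2} \right)} - 2}{2}] = \frac{- 5 \theta - 5}{\theta^{2} + 2}, which equals G'(\theta).

G(\theta) = - \frac{5 \log{\left(\theta^{2} + 2 \right)} + 5 \sqrt{2} \operatorname{atan}{\left(\frac{\sqrt{2} \theta}{2} \right)} - 2}{2}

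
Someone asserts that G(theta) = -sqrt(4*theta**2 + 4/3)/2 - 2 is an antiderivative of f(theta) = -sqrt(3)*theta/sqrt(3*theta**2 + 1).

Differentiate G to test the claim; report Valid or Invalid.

d/dtheta[G] = -sqrt(3)*theta/sqrt(3*theta**2 + 1)
This equals f(theta) exactly, so the claim holds.

Valid - differentiating G returns exactly f.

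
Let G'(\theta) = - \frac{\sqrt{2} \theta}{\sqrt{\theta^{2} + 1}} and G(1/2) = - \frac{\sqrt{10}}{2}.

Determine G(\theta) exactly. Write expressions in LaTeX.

G(\theta) = - \sqrt{2 \theta^{2} + 2}

G'(\theta) matches the chain-rule pattern g'(h)*h' with inner function h(\theta) = 2 \theta^{2} + 2; substituting u = h(\theta) collapses the integral.
A general antiderivative is - \sqrt{2 \theta^{2} + 2} + C.
The condition gives C = - \frac{\sqrt{10}}{2} - (- \frac{\sqrt{10}}{2}) = 0.
So G(\theta) = - \sqrt{2 \theta^{2} + 2}.
Check: d/d\theta[- \sqrt{2 \theta^{2} + 2}] = - \frac{\sqrt{2} \theta}{\sqrt{\theta^{2} + 1}} = G'(\theta).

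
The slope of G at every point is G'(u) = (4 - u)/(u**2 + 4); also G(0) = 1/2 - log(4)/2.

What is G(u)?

G(u) = (-log(u**2 + 4) + 4*atan(u/2) + 1)/2

Differentiate the proposed G(u) back; it has to land on the given G'(u).
A general antiderivative is -log(u**2 + 4)/2 + 2*atan(u/2) + C.
The condition gives C = 1/2 - log(4)/2 - (-log(4)/2) = 1/2.
So G(u) = (-log(u**2 + 4) + 4*atan(u/2) + 1)/2.
Check: d/du[(-log(u**2 + 4) + 4*atan(u/2) + 1)/2] = (4 - u)/(u**2 + 4) = G'(u).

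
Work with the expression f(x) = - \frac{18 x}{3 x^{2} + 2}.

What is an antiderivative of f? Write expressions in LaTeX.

An antiderivative is F(x) = - 3 \log{\left(x^{2} + \frac{2}{3} \right)}.

The substitution u = x^{2} + \frac{2}{3} works: f is exactly (dF/du)*(du/dx) for that inner function.
Check: d/dx[- 3 \log{\left(x^{2} + \frac{2}{3} \right)}] = - \frac{18 x}{3 x^{2} + 2} = f(x).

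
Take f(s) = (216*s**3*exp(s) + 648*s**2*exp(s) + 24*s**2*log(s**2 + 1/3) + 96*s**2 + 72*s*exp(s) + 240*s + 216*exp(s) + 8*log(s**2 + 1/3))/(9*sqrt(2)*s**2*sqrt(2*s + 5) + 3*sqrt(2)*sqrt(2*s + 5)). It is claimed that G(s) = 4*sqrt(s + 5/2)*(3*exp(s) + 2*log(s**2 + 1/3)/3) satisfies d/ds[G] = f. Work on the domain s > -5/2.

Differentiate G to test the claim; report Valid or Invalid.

d/ds[G] = (216*s**3*exp(s) + 648*s**2*exp(s) + 24*s**2*log(s**2 + 1/3) + 96*s**2 + 72*s*exp(s) + 240*s + 216*exp(s) + 8*log(s**2 + 1/3))/(9*sqrt(2)*s**2*sqrt(2*s + 5) + 3*sqrt(2)*sqrt(2*s + 5))
This equals f(s) exactly, so the claim holds.

Valid: G'(s) = f(s).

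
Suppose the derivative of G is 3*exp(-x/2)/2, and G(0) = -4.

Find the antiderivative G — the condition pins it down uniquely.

The proposed G(x) is checked by its d/dx: the result must match the given G'(x).
A general antiderivative is -3*exp(-x/2) + C.
The condition gives C = -4 - (-3) = -1.
So G(x) = -1 - 3*exp(-x/2).
Check: d/dx[-1 - 3*exp(-x/2)] = 3*exp(-x/2)/2 = G'(x).

G(x) = -1 - 3*exp(-x/2)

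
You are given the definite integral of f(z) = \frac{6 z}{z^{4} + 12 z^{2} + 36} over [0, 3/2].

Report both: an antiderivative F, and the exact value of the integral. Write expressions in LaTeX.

Antiderivative: F(z) = - \frac{3}{z^{2} + 6}; value = \frac{3}{22}

f matches the chain-rule pattern g'(h)*h' with inner function h(z) = \frac{z^{2}}{2} + 3; substituting u = h(z) collapses the integral.
F(z) = - \frac{3}{z^{2} + 6} is an antiderivative of f.
Check: d/dz[- \frac{3}{z^{2} + 6}] = \frac{6 z}{z^{4} + 12 z^{2} + 36} = f(z).
F(3/2) = - \frac{4}{11}; F(0) = - \frac{1}{2}.
Integral = F(3/2) - F(0) = \frac{3}{22}.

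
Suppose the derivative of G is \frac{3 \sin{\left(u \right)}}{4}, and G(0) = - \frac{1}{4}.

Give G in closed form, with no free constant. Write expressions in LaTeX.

G(u) = \frac{2 - 3 \cos{\left(u \right)}}{4}

Since d/du undoes antidifferentiation here, G(u) must give back the stated G'(u).
A general antiderivative is - \frac{3 \cos{\left(u \right)}}{4} + C.
The condition gives C = - \frac{1}{4} - (- \frac{3}{4}) = \frac{1}{2}.
So G(u) = \frac{2 - 3 \cos{\left(u \right)}}{4}.
Check: d/du[\frac{2 - 3 \cos{\left(u \right)}}{4}] = \frac{3 \sin{\left(u \right)}}{4} = G'(u).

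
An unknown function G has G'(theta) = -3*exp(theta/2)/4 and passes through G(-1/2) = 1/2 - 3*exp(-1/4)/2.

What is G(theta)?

G(theta) = 1/2 - 3*exp(theta/2)/2

A candidate passes only if d/dtheta[G] lands on the given G'(theta) exactly.
A general antiderivative is -3*exp(theta/2)/2 + C.
The condition gives C = 1/2 - 3*exp(-1/4)/2 - (-3*exp(-1/4)/2) = 1/2.
So G(theta) = 1/2 - 3*exp(theta/2)/2.
Check: d/dtheta[1/2 - 3*exp(theta/2)/2] = -3*exp(theta/2)/4 = G'(theta).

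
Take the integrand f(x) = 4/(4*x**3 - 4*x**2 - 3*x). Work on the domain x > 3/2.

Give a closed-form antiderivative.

The denominator factors as x*(2*x - 3)*(2*x + 1); partial fractions split f into directly integrable pieces: 2/(2*x + 1) + 2/(3*(2*x - 3)) - 4/(3*x).
Check: d/dx[-4*log(x)/3 + log(x - 3/2)/3 + log(x + 1/2)] = 4/(4*x**3 - 4*x**2 - 3*x) = f(x).

An antiderivative is F(x) = -4*log(x)/3 + log(x - 3/2)/3 + log(x + 1/2).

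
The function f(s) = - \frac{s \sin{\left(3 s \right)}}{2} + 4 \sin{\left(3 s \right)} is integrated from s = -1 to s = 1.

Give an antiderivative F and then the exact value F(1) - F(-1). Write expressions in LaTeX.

The integrand splits into summands that can be handled one at a time.
F(s) = \frac{3 s \cos{\left(3 s \right)} - \sin{\left(3 s \right)} - 24 \cos{\left(3 s \right)}}{18} is an antiderivative of f.
Check: d/ds[\frac{3 s \cos{\left(3 s \right)} - \sin{\left(3 s \right)} - 24 \cos{\left(3 s \right)}}{18}] = - \frac{s \sin{\left(3 s \right)}}{2} + 4 \sin{\left(3 s \right)} = f(s).
F(1) = - \frac{\sin{\left(3 \right)}}{18} - \frac{7 \cos{\left(3 \right)}}{6}; F(-1) = \frac{\sin{\left(3 \right)}}{18} - \frac{3 \cos{\left(3 \right)}}{2}.
Integral = F(1) - F(-1) = \frac{\cos{\left(3 \right)}}{3} - \frac{\sin{\left(3 \right)}}{9}.

Antiderivative: F(s) = \frac{3 s \cos{\left(3 s \right)} - \sin{\left(3 s \right)} - 24 \cos{\left(3 s \right)}}{18}; value = \frac{\cos{\left(3 \right)}}{3} - \frac{\sin{\left(3 \right)}}{9}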